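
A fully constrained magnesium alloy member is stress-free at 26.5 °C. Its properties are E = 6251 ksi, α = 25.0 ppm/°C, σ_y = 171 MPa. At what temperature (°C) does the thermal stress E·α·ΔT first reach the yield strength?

185 °C

E = 6251 ksi = 43.10 GPa.
E·α·ΔT = 171.0 MPa ⇒ ΔT = 171.0 / (43.10×10³ × 25.0×10⁻⁶) = 158.7 K.
T = 26.5 + 158.7 = 185.2 °C.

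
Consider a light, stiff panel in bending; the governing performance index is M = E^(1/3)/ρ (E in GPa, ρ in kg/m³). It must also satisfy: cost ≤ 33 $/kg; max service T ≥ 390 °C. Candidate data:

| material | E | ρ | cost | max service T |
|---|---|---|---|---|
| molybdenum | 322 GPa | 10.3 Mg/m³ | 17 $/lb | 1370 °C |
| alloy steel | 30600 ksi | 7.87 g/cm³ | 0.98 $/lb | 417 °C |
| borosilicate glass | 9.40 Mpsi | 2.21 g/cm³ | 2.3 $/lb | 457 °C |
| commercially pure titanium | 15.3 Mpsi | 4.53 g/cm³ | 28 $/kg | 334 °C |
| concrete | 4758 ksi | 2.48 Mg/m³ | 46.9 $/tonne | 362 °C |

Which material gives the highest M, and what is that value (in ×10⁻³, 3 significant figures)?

Screen on constraints: cost ≤ 33 $/kg; max service T ≥ 390 °C. Survivors: alloy steel, borosilicate glass.
In SI units:
  alloy steel: E = 211.0 GPa, ρ = 7870 kg/m³
  borosilicate glass: E = 64.81 GPa, ρ = 2210 kg/m³
  borosilicate glass: M = 1.82×10⁻³
  alloy steel: M = 0.756×10⁻³
Borosilicate glass has the largest M.

borosilicate glass, M = 1.82×10⁻³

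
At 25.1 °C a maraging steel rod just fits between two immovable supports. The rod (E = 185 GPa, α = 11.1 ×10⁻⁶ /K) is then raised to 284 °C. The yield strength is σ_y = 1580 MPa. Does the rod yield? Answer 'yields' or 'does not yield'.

ΔT = 258.9 K. Constrained thermal stress σ = E·α·ΔT = 185.0×10³ MPa × 11.1×10⁻⁶ × 258.9 = 532 MPa (compressive).
Compare to σ_y = 1580 MPa: σ < σ_y, so it does not yield.

does not yield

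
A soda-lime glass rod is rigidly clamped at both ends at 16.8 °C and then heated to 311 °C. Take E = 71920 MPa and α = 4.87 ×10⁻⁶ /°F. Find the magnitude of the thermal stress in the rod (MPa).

E = 71920 MPa = 71.92 GPa.
α = 4.87×10⁻⁶/°F × 9/5 = 8.77×10⁻⁶/K.
ΔT = 294.2 K. Constrained thermal stress σ = E·α·ΔT = 71.92×10³ MPa × 8.77×10⁻⁶ × 294.2 = 185 MPa (compressive).

185 MPa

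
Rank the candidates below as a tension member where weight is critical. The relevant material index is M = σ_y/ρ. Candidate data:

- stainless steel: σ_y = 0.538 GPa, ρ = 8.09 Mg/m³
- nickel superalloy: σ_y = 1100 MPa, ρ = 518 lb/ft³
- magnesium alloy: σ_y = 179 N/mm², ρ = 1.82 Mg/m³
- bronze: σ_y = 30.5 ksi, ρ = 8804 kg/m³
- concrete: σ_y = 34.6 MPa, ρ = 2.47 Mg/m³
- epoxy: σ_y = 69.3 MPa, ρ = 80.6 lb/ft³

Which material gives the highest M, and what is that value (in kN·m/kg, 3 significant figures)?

nickel superalloy, M = 133 kN·m/kg

After converting to SI:
  stainless steel: σ_y = 538.0 MPa, ρ = 8090 kg/m³
  nickel superalloy: σ_y = 1100 MPa, ρ = 8298 kg/m³
  magnesium alloy: σ_y = 179.0 MPa, ρ = 1820 kg/m³
  bronze: σ_y = 210.3 MPa, ρ = 8804 kg/m³
  concrete: σ_y = 34.60 MPa, ρ = 2470 kg/m³
  epoxy: σ_y = 69.30 MPa, ρ = 1291 kg/m³
  nickel superalloy: M = 133 kN·m/kg
  magnesium alloy: M = 98.4 kN·m/kg
  stainless steel: M = 66.5 kN·m/kg
  epoxy: M = 53.7 kN·m/kg
  bronze: M = 23.9 kN·m/kg
  concrete: M = 14.0 kN·m/kg
The maximum is for nickel superalloy.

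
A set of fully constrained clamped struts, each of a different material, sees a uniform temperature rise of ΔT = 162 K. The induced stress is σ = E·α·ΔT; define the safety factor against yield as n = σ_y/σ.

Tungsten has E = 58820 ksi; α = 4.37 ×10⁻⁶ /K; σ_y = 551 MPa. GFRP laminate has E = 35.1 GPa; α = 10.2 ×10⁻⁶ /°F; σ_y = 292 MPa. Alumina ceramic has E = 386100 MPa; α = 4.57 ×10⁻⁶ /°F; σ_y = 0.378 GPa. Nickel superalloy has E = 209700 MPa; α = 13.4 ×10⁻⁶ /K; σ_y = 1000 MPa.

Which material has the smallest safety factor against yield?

In consistent units (E in GPa, α in ×10⁻⁶/K, σ_y in MPa):
  tungsten: E = 405.5, α = 4.37, σ_y = 551.0 → σ = 287 MPa, n = 1.92
  GFRP laminate: E = 35.10, α = 18.4, σ_y = 292.0 → σ = 104 MPa, n = 2.80
  alumina ceramic: E = 386.1, α = 8.23, σ_y = 378.0 → σ = 515 MPa, n = 0.735
  nickel superalloy: E = 209.7, α = 13.4, σ_y = 1000 → σ = 455 MPa, n = 2.20
Smallest n: alumina ceramic with n = 0.735.

alumina ceramic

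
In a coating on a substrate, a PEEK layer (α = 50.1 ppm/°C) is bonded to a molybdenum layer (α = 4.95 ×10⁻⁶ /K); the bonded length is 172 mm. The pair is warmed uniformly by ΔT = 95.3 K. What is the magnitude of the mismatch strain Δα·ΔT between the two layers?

4.30×10⁻³

Δα = |50.1 − 4.95|×10⁻⁶/K = 45.1×10⁻⁶/K.
Mismatch strain = Δα·ΔT = 45.1×10⁻⁶ × 95.3 = 4.30×10⁻³.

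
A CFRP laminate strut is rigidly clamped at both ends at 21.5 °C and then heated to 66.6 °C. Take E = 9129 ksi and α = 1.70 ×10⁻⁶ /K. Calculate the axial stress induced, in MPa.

4.83 MPa

E = 9129 ksi = 62.94 GPa.
ΔT = 45.10 K. Constrained thermal stress σ = E·α·ΔT = 62.94×10³ MPa × 1.70×10⁻⁶ × 45.10 = 4.83 MPa (compressive).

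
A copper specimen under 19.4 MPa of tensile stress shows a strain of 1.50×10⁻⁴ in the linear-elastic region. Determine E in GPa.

E = σ/ε = 19.4 MPa / 1.50×10⁻⁴ = 129300 MPa = 129 GPa.

129 GPa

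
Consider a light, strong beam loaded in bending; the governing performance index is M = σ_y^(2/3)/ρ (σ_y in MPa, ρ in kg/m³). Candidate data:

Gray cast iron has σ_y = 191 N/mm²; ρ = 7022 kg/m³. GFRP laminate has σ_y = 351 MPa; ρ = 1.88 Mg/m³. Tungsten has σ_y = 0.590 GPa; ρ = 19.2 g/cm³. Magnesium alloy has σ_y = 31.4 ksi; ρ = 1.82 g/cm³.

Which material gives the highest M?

GFRP laminate

After converting to SI:
  gray cast iron: σ_y = 191.0 MPa, ρ = 7022 kg/m³
  GFRP laminate: σ_y = 351.0 MPa, ρ = 1880 kg/m³
  tungsten: σ_y = 590.0 MPa, ρ = 19200 kg/m³
  magnesium alloy: σ_y = 216.5 MPa, ρ = 1820 kg/m³
  GFRP laminate: M = 26.5×10⁻³
  magnesium alloy: M = 19.8×10⁻³
  gray cast iron: M = 4.72×10⁻³
  tungsten: M = 3.66×10⁻³
The maximum is for GFRP laminate.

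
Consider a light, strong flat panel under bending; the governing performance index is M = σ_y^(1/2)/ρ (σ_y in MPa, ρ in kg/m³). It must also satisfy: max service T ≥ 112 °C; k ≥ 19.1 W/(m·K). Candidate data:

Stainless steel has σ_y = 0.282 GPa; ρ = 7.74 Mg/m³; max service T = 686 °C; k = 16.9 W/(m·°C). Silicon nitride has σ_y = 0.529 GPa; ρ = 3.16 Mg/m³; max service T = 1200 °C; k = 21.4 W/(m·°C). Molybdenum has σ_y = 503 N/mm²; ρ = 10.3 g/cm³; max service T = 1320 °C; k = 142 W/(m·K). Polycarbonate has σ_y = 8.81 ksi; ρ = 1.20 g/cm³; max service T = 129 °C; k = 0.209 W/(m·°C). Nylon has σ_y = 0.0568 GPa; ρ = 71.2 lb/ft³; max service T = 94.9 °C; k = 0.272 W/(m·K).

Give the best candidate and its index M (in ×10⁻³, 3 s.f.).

Screen on constraints: max service T ≥ 112 °C; k ≥ 19.1 W/(m·K). Survivors: silicon nitride, molybdenum.
In SI units:
  silicon nitride: σ_y = 529.0 MPa, ρ = 3160 kg/m³
  molybdenum: σ_y = 503.0 MPa, ρ = 10300 kg/m³
  silicon nitride: M = 7.28×10⁻³
  molybdenum: M = 2.18×10⁻³
Highest index: silicon nitride.

silicon nitride, M = 7.28×10⁻³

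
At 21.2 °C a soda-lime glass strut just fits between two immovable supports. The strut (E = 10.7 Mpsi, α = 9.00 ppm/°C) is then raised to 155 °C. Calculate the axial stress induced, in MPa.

E = 10.7 Mpsi = 73.77 GPa.
ΔT = 133.8 K. Constrained thermal stress σ = E·α·ΔT = 73.77×10³ MPa × 9.00×10⁻⁶ × 133.8 = 88.8 MPa (compressive).

88.8 MPa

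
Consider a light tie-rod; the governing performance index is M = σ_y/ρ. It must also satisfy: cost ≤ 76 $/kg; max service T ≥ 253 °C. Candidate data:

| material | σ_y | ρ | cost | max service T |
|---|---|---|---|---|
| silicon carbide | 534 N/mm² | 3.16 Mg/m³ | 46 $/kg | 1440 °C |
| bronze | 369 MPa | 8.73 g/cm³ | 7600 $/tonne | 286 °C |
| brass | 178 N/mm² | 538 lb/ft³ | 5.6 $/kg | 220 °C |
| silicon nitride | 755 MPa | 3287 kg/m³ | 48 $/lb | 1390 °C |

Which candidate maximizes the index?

silicon carbide

Screen on constraints: cost ≤ 76 $/kg; max service T ≥ 253 °C. Survivors: silicon carbide, bronze.
Convert each candidate to consistent units, then evaluate M:
  silicon carbide: σ_y = 534.0 MPa, ρ = 3160 kg/m³
  bronze: σ_y = 369.0 MPa, ρ = 8730 kg/m³
  silicon carbide: M = 169 kN·m/kg
  bronze: M = 42.3 kN·m/kg
Silicon carbide ranks first.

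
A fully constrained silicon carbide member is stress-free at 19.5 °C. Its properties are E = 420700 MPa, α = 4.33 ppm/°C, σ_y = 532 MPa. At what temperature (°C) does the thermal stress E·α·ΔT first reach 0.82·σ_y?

E = 420700 MPa = 420.7 GPa.
E·α·ΔT = 436.2 MPa ⇒ ΔT = 436.2 / (420.7×10³ × 4.33×10⁻⁶) = 239.5 K.
T = 19.5 + 239.5 = 259.0 °C.

259 °C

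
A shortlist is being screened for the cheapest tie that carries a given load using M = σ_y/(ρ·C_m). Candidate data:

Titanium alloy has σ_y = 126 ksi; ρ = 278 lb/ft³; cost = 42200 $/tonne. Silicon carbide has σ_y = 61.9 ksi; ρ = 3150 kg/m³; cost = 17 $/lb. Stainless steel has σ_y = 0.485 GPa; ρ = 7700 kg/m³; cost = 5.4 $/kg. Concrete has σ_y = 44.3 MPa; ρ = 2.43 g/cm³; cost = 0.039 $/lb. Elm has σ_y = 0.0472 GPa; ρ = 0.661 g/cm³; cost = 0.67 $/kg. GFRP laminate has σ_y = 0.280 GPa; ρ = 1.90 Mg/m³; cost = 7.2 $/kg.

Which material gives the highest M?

Convert each candidate to consistent units, then evaluate M:
  titanium alloy: σ_y = 868.7 MPa, ρ = 4453 kg/m³, cost = 42.20 $/kg
  silicon carbide: σ_y = 426.8 MPa, ρ = 3150 kg/m³, cost = 37.48 $/kg
  stainless steel: σ_y = 485.0 MPa, ρ = 7700 kg/m³, cost = 5.400 $/kg
  concrete: σ_y = 44.30 MPa, ρ = 2430 kg/m³, cost = 0.08598 $/kg
  elm: σ_y = 47.20 MPa, ρ = 661.0 kg/m³, cost = 0.6700 $/kg
  GFRP laminate: σ_y = 280.0 MPa, ρ = 1900 kg/m³, cost = 7.200 $/kg
  concrete: M = 212 kN·m per $
  elm: M = 107 kN·m per $
  GFRP laminate: M = 20.5 kN·m per $
  stainless steel: M = 11.7 kN·m per $
  titanium alloy: M = 4.62 kN·m per $
  silicon carbide: M = 3.62 kN·m per $
Concrete has the largest M.

concrete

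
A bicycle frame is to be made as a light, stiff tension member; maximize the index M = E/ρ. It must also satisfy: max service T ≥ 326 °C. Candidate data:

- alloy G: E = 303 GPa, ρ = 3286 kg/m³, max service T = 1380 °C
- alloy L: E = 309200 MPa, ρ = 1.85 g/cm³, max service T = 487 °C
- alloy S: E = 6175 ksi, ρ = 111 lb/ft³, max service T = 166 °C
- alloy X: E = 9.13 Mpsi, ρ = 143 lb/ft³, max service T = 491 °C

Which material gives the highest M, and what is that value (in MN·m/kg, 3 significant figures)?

Screen on constraints: max service T ≥ 326 °C. Survivors: alloy G, alloy L, alloy X.
Putting every candidate on a common basis:
  alloy G: E = 303.0 GPa, ρ = 3286 kg/m³
  alloy L: E = 309.2 GPa, ρ = 1850 kg/m³
  alloy X: E = 62.95 GPa, ρ = 2291 kg/m³
  alloy L: M = 167 MN·m/kg
  alloy G: M = 92.2 MN·m/kg
  alloy X: M = 27.5 MN·m/kg
Alloy L ranks first.

alloy L, M = 167 MN·m/kg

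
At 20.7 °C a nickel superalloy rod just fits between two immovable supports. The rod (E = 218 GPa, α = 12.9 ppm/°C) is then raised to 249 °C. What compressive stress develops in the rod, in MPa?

ΔT = 228.3 K. Constrained thermal stress σ = E·α·ΔT = 218.0×10³ MPa × 12.9×10⁻⁶ × 228.3 = 642 MPa (compressive).

642 MPa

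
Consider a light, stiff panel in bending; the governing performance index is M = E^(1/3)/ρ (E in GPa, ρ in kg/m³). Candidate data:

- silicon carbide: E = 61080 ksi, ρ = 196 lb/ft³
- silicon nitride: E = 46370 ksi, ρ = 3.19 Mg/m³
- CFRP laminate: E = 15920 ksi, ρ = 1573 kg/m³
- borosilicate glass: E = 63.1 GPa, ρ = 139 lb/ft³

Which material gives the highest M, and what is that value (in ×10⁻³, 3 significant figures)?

CFRP laminate, M = 3.04×10⁻³

Normalizing units and computing the index:
  silicon carbide: E = 421.1 GPa, ρ = 3140 kg/m³
  silicon nitride: E = 319.7 GPa, ρ = 3190 kg/m³
  CFRP laminate: E = 109.8 GPa, ρ = 1573 kg/m³
  borosilicate glass: E = 63.10 GPa, ρ = 2227 kg/m³
  CFRP laminate: M = 3.04×10⁻³
  silicon carbide: M = 2.39×10⁻³
  silicon nitride: M = 2.14×10⁻³
  borosilicate glass: M = 1.79×10⁻³
CFRP laminate has the largest M.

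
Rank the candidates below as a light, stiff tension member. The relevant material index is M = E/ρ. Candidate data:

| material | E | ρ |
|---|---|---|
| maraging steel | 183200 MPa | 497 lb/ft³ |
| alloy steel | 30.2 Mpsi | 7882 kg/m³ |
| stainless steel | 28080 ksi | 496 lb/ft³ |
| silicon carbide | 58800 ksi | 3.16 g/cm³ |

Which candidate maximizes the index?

Putting every candidate on a common basis:
  maraging steel: E = 183.2 GPa, ρ = 7961 kg/m³
  alloy steel: E = 208.2 GPa, ρ = 7882 kg/m³
  stainless steel: E = 193.6 GPa, ρ = 7945 kg/m³
  silicon carbide: E = 405.4 GPa, ρ = 3160 kg/m³
  silicon carbide: M = 128 MN·m/kg
  alloy steel: M = 26.4 MN·m/kg
  stainless steel: M = 24.4 MN·m/kg
  maraging steel: M = 23.0 MN·m/kg
Highest index: silicon carbide.

silicon carbide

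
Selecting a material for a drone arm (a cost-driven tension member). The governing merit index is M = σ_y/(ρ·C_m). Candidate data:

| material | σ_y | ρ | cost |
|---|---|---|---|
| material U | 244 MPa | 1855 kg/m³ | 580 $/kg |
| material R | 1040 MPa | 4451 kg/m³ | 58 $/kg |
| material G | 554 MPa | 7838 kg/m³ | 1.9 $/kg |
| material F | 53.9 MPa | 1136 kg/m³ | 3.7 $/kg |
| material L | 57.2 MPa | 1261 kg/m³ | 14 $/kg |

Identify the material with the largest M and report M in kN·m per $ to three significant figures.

material G, M = 37.2 kN·m per $

Computing M directly (units already consistent):
  material G: M = 37.2 kN·m per $
  material F: M = 12.8 kN·m per $
  material R: M = 4.03 kN·m per $
  material L: M = 3.24 kN·m per $
  material U: M = 0.227 kN·m per $
Material G ranks first.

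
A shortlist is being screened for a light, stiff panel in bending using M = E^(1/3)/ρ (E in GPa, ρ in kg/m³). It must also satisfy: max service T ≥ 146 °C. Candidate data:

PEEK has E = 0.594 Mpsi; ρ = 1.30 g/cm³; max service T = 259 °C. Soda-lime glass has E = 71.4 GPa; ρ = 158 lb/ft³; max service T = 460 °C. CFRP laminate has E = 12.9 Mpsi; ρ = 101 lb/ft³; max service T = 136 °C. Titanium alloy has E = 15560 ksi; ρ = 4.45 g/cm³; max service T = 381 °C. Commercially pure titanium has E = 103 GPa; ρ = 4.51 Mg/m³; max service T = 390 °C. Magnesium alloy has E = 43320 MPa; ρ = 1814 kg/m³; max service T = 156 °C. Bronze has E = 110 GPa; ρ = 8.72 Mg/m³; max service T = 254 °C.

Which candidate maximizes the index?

magnesium alloy

Screen on constraints: max service T ≥ 146 °C. Survivors: PEEK, soda-lime glass, titanium alloy, commercially pure titanium, magnesium alloy, bronze.
Normalizing units and computing the index:
  PEEK: E = 4.095 GPa, ρ = 1300 kg/m³
  soda-lime glass: E = 71.40 GPa, ρ = 2531 kg/m³
  titanium alloy: E = 107.3 GPa, ρ = 4450 kg/m³
  commercially pure titanium: E = 103.0 GPa, ρ = 4510 kg/m³
  magnesium alloy: E = 43.32 GPa, ρ = 1814 kg/m³
  bronze: E = 110.0 GPa, ρ = 8720 kg/m³
  magnesium alloy: M = 1.94×10⁻³
  soda-lime glass: M = 1.64×10⁻³
  PEEK: M = 1.23×10⁻³
  titanium alloy: M = 1.07×10⁻³
  commercially pure titanium: M = 1.04×10⁻³
  bronze: M = 0.549×10⁻³
The maximum is for magnesium alloy.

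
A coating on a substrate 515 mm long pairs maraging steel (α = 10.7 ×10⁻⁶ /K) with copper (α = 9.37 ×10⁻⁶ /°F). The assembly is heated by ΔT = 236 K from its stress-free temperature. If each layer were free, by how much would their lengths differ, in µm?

749 µm

copper: α = 9.37×10⁻⁶/°F × 9/5 = 16.9×10⁻⁶/K.
Δα = |10.7 − 16.9|×10⁻⁶/K = 6.17×10⁻⁶/K.
ΔL_mismatch = Δα·L·ΔT = 6.17×10⁻⁶ × 515.0 mm × 236.0 K = 749 µm.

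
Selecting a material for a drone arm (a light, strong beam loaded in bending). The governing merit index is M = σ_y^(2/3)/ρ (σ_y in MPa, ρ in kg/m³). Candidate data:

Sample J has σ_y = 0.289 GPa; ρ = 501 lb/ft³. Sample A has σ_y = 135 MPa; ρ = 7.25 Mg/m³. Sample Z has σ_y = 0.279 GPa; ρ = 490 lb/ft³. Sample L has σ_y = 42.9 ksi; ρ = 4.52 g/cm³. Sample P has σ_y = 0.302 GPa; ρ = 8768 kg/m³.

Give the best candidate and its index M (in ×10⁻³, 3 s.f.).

sample L, M = 9.82×10⁻³

In SI units:
  sample J: σ_y = 289.0 MPa, ρ = 8025 kg/m³
  sample A: σ_y = 135.0 MPa, ρ = 7250 kg/m³
  sample Z: σ_y = 279.0 MPa, ρ = 7849 kg/m³
  sample L: σ_y = 295.8 MPa, ρ = 4520 kg/m³
  sample P: σ_y = 302.0 MPa, ρ = 8768 kg/m³
  sample L: M = 9.82×10⁻³
  sample J: M = 5.45×10⁻³
  sample Z: M = 5.44×10⁻³
  sample P: M = 5.13×10⁻³
  sample A: M = 3.63×10⁻³
Highest index: sample L.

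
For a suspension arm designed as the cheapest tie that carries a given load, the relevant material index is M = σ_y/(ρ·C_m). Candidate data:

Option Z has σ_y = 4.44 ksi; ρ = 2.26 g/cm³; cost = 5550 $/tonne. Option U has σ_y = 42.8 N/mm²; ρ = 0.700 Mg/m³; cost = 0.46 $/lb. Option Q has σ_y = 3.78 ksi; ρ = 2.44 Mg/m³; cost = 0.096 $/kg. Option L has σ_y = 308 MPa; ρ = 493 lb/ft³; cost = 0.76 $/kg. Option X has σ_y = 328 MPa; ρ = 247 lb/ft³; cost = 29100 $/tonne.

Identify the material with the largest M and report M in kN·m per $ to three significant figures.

option Q, M = 111 kN·m per $

Normalizing units and computing the index:
  option Z: σ_y = 30.61 MPa, ρ = 2260 kg/m³, cost = 5.550 $/kg
  option U: σ_y = 42.80 MPa, ρ = 700.0 kg/m³, cost = 1.014 $/kg
  option Q: σ_y = 26.06 MPa, ρ = 2440 kg/m³, cost = 0.09600 $/kg
  option L: σ_y = 308.0 MPa, ρ = 7897 kg/m³, cost = 0.7600 $/kg
  option X: σ_y = 328.0 MPa, ρ = 3957 kg/m³, cost = 29.10 $/kg
  option Q: M = 111 kN·m per $
  option U: M = 60.3 kN·m per $
  option L: M = 51.3 kN·m per $
  option X: M = 2.85 kN·m per $
  option Z: M = 2.44 kN·m per $
Option Q ranks first.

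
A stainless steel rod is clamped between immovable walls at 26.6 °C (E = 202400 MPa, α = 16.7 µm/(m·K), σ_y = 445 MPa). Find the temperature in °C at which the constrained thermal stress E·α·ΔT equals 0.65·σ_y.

112 °C

E = 202400 MPa = 202.4 GPa.
E·α·ΔT = 289.2 MPa ⇒ ΔT = 289.2 / (202.4×10³ × 16.7×10⁻⁶) = 85.57 K.
T = 26.6 + 85.57 = 112.2 °C.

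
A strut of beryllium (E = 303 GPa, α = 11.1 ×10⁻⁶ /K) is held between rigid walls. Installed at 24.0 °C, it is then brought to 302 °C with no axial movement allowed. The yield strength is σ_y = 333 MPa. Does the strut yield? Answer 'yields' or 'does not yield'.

yields

ΔT = 278.0 K. Constrained thermal stress σ = E·α·ΔT = 303.0×10³ MPa × 11.1×10⁻⁶ × 278.0 = 935 MPa (compressive).
Compare to σ_y = 333 MPa: σ ≥ σ_y, so it yields.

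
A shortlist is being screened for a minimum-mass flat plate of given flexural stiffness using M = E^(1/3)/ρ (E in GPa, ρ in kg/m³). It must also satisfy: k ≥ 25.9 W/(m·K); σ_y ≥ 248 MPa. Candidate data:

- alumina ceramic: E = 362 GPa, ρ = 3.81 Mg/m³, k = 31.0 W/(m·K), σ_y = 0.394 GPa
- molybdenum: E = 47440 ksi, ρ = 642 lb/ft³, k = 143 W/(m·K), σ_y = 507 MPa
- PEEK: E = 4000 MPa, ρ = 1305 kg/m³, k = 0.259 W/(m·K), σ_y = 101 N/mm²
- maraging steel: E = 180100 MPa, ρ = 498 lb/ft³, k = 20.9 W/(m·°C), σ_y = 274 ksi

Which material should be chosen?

alumina ceramic

Screen on constraints: k ≥ 25.9 W/(m·K); σ_y ≥ 248 MPa. Survivors: alumina ceramic, molybdenum.
Convert each candidate to consistent units, then evaluate M:
  alumina ceramic: E = 362.0 GPa, ρ = 3810 kg/m³
  molybdenum: E = 327.1 GPa, ρ = 10280 kg/m³
  alumina ceramic: M = 1.87×10⁻³
  molybdenum: M = 0.670×10⁻³
Alumina ceramic has the largest M.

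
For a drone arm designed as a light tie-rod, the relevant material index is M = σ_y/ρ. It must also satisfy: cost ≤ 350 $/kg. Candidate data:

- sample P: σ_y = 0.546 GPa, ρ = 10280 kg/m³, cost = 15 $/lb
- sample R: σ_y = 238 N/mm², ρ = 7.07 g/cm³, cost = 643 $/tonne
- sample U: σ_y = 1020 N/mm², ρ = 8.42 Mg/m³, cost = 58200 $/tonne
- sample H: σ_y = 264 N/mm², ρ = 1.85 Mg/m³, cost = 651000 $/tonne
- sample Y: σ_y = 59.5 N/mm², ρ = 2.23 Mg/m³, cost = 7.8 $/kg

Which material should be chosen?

sample U

Screen on constraints: cost ≤ 350 $/kg. Survivors: sample P, sample R, sample U, sample Y.
Putting every candidate on a common basis:
  sample P: σ_y = 546.0 MPa, ρ = 10280 kg/m³
  sample R: σ_y = 238.0 MPa, ρ = 7070 kg/m³
  sample U: σ_y = 1020 MPa, ρ = 8420 kg/m³
  sample Y: σ_y = 59.50 MPa, ρ = 2230 kg/m³
  sample U: M = 121 kN·m/kg
  sample P: M = 53.1 kN·m/kg
  sample R: M = 33.7 kN·m/kg
  sample Y: M = 26.7 kN·m/kg
Sample U has the largest M.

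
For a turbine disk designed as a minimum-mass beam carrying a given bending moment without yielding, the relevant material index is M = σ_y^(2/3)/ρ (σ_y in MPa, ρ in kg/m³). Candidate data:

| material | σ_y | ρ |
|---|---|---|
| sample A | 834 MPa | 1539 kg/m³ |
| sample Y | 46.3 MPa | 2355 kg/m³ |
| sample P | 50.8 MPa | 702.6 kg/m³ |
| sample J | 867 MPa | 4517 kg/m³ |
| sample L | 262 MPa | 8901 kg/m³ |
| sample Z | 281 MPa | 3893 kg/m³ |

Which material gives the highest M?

sample A

Computing M directly (units already consistent):
  sample A: M = 57.6×10⁻³
  sample J: M = 20.1×10⁻³
  sample P: M = 19.5×10⁻³
  sample Z: M = 11.0×10⁻³
  sample Y: M = 5.48×10⁻³
  sample L: M = 4.60×10⁻³
The maximum is for sample A.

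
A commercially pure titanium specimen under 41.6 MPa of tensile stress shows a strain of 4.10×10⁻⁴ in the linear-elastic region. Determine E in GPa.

E = σ/ε = 41.6 MPa / 4.10×10⁻⁴ = 101500 MPa = 101 GPa.

101 GPa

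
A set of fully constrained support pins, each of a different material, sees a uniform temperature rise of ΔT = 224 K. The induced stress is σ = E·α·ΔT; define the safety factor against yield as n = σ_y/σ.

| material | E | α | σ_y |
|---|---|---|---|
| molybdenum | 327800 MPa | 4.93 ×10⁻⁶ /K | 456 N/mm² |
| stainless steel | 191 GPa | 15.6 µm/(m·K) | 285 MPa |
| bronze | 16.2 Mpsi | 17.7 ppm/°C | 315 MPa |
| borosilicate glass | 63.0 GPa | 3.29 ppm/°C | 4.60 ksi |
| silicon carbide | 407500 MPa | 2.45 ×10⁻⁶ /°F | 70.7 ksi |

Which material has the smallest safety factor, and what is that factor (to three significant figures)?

With everything in SI (GPa, ×10⁻⁶/K, MPa):
  molybdenum: E = 327.8, α = 4.93, σ_y = 456.0 → σ = 362 MPa, n = 1.26
  stainless steel: E = 191.0, α = 15.6, σ_y = 285.0 → σ = 667 MPa, n = 0.427
  bronze: E = 111.7, α = 17.7, σ_y = 315.0 → σ = 443 MPa, n = 0.711
  borosilicate glass: E = 63.00, α = 3.29, σ_y = 31.72 → σ = 46.4 MPa, n = 0.683
  silicon carbide: E = 407.5, α = 4.41, σ_y = 487.5 → σ = 403 MPa, n = 1.21
Stainless steel has the lowest safety factor, n = 0.427.

stainless steel, n = 0.427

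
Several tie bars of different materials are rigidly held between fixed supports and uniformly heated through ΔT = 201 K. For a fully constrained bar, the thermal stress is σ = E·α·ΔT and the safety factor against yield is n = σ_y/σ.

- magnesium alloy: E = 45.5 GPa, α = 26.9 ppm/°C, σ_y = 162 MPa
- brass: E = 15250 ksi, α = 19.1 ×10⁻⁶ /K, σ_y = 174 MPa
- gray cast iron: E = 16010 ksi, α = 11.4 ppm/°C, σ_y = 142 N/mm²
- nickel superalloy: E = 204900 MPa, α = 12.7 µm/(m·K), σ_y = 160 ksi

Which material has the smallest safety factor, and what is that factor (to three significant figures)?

Per material, after unit conversion:
  magnesium alloy: E = 45.50, α = 26.9, σ_y = 162.0 → σ = 246 MPa, n = 0.658
  brass: E = 105.1, α = 19.1, σ_y = 174.0 → σ = 404 MPa, n = 0.431
  gray cast iron: E = 110.4, α = 11.4, σ_y = 142.0 → σ = 253 MPa, n = 0.561
  nickel superalloy: E = 204.9, α = 12.7, σ_y = 1103 → σ = 523 MPa, n = 2.11
Smallest n: brass with n = 0.431.

brass, n = 0.431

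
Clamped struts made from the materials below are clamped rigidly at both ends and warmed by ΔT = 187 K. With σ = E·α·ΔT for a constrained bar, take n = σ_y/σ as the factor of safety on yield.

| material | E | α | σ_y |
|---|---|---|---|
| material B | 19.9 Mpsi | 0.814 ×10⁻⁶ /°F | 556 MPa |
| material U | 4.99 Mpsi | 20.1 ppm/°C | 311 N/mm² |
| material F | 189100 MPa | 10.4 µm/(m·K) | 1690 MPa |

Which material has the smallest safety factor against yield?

material U

Per material, after unit conversion:
  material B: E = 137.2, α = 1.47, σ_y = 556.0 → σ = 37.6 MPa, n = 14.8
  material U: E = 34.40, α = 20.1, σ_y = 311.0 → σ = 129 MPa, n = 2.40
  material F: E = 189.1, α = 10.4, σ_y = 1690 → σ = 368 MPa, n = 4.60
Smallest n: material U with n = 2.40.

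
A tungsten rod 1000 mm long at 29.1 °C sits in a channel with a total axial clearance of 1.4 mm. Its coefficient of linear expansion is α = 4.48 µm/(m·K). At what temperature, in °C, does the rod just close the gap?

342 °C

α·L₀·ΔT = 1.4 mm ⇒ ΔT = 1.4 / (4.48×10⁻⁶ × 1000.0) = 312.5 K.
T = 29.1 + 312.5 = 341.6 °C.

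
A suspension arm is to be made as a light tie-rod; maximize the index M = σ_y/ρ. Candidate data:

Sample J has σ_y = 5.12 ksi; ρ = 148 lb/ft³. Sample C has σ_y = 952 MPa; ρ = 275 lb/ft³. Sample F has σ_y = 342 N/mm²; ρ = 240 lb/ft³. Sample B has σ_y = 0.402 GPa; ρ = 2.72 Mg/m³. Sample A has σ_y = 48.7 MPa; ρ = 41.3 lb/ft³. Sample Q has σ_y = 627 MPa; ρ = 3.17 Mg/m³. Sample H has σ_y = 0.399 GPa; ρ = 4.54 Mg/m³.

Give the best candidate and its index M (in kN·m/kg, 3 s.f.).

sample C, M = 216 kN·m/kg

In SI units:
  sample J: σ_y = 35.30 MPa, ρ = 2371 kg/m³
  sample C: σ_y = 952.0 MPa, ρ = 4405 kg/m³
  sample F: σ_y = 342.0 MPa, ρ = 3844 kg/m³
  sample B: σ_y = 402.0 MPa, ρ = 2720 kg/m³
  sample A: σ_y = 48.70 MPa, ρ = 661.6 kg/m³
  sample Q: σ_y = 627.0 MPa, ρ = 3170 kg/m³
  sample H: σ_y = 399.0 MPa, ρ = 4540 kg/m³
  sample C: M = 216 kN·m/kg
  sample Q: M = 198 kN·m/kg
  sample B: M = 148 kN·m/kg
  sample F: M = 89.0 kN·m/kg
  sample H: M = 87.9 kN·m/kg
  sample A: M = 73.6 kN·m/kg
  sample J: M = 14.9 kN·m/kg
Sample C has the largest M.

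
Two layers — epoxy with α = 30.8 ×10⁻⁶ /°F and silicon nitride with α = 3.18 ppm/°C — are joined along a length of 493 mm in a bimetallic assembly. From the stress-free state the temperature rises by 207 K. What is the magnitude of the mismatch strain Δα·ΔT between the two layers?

epoxy: α = 30.8×10⁻⁶/°F × 9/5 = 55.4×10⁻⁶/K.
Δα = |55.4 − 3.18|×10⁻⁶/K = 52.3×10⁻⁶/K.
Mismatch strain = Δα·ΔT = 52.3×10⁻⁶ × 207.0 = 0.0108.

0.0108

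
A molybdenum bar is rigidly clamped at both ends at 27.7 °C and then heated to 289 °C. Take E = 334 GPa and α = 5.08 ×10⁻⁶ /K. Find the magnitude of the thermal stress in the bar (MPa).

443 MPa

ΔT = 261.3 K. Constrained thermal stress σ = E·α·ΔT = 334.0×10³ MPa × 5.08×10⁻⁶ × 261.3 = 443 MPa (compressive).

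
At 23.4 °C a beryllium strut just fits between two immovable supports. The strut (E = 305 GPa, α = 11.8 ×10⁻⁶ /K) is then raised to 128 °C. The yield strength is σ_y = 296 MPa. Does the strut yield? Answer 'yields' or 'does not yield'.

yields

ΔT = 104.6 K. Constrained thermal stress σ = E·α·ΔT = 305.0×10³ MPa × 11.8×10⁻⁶ × 104.6 = 376 MPa (compressive).
Compare to σ_y = 296 MPa: σ ≥ σ_y, so it yields.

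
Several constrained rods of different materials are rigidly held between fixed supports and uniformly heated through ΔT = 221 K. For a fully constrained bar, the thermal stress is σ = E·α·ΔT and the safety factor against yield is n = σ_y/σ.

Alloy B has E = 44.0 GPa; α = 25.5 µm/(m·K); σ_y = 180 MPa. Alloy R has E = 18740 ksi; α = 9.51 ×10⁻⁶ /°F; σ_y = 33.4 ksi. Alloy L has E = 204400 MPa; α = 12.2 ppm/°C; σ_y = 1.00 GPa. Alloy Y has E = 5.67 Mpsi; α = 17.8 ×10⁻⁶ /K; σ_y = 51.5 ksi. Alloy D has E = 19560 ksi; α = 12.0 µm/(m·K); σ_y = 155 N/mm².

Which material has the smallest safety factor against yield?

alloy D

With everything in SI (GPa, ×10⁻⁶/K, MPa):
  alloy B: E = 44.00, α = 25.5, σ_y = 180.0 → σ = 248 MPa, n = 0.726
  alloy R: E = 129.2, α = 17.1, σ_y = 230.3 → σ = 489 MPa, n = 0.471
  alloy L: E = 204.4, α = 12.2, σ_y = 1000 → σ = 551 MPa, n = 1.81
  alloy Y: E = 39.09, α = 17.8, σ_y = 355.1 → σ = 154 MPa, n = 2.31
  alloy D: E = 134.9, α = 12.0, σ_y = 155.0 → σ = 358 MPa, n = 0.433
The minimum is alloy D at n = 0.433.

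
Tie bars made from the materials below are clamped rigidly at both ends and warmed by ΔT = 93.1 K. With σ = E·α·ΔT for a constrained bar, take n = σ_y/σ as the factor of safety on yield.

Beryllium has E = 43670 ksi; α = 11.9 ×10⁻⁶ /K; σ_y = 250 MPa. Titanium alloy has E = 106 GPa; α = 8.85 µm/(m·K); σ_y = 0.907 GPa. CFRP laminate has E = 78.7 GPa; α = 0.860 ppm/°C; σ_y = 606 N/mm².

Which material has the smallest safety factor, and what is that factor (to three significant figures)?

With everything in SI (GPa, ×10⁻⁶/K, MPa):
  beryllium: E = 301.1, α = 11.9, σ_y = 250.0 → σ = 334 MPa, n = 0.749
  titanium alloy: E = 106.0, α = 8.85, σ_y = 907.0 → σ = 87.3 MPa, n = 10.4
  CFRP laminate: E = 78.70, α = 0.860, σ_y = 606.0 → σ = 6.30 MPa, n = 96.2
Beryllium has the lowest safety factor, n = 0.749.

beryllium, n = 0.749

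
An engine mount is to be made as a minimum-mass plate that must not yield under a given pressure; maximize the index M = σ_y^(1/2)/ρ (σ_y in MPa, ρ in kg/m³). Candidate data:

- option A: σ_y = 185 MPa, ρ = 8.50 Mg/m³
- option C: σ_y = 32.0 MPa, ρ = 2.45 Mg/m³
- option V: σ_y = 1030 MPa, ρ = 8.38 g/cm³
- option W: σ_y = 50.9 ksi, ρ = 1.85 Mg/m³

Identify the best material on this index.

After converting to SI:
  option A: σ_y = 185.0 MPa, ρ = 8500 kg/m³
  option C: σ_y = 32.00 MPa, ρ = 2450 kg/m³
  option V: σ_y = 1030 MPa, ρ = 8380 kg/m³
  option W: σ_y = 350.9 MPa, ρ = 1850 kg/m³
  option W: M = 10.1×10⁻³
  option V: M = 3.83×10⁻³
  option C: M = 2.31×10⁻³
  option A: M = 1.60×10⁻³
Highest index: option W.

option W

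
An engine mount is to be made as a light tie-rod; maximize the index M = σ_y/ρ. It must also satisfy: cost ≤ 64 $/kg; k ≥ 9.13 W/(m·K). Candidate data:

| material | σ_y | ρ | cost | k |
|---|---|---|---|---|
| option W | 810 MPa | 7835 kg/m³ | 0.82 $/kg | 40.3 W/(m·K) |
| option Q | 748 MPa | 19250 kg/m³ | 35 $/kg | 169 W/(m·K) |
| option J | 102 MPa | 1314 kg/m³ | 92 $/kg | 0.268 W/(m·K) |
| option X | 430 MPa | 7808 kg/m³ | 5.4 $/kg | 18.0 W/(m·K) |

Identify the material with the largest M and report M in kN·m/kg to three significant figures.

Screen on constraints: cost ≤ 64 $/kg; k ≥ 9.13 W/(m·K). Survivors: option W, option Q, option X.
Evaluate M for each candidate:
  option W: M = 103 kN·m/kg
  option X: M = 55.1 kN·m/kg
  option Q: M = 38.9 kN·m/kg
Highest index: option W.

option W, M = 103 kN·m/kg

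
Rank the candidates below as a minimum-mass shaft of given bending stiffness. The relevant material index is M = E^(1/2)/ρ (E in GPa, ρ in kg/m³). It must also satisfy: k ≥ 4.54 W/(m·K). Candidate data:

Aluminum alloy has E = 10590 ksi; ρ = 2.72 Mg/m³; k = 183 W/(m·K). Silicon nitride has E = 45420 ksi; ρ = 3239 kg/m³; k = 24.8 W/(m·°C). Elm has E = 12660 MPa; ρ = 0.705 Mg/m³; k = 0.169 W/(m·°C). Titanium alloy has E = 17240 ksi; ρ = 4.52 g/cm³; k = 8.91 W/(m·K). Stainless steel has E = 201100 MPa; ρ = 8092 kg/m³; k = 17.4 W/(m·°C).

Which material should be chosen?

silicon nitride

Screen on constraints: k ≥ 4.54 W/(m·K). Survivors: aluminum alloy, silicon nitride, titanium alloy, stainless steel.
Convert each candidate to consistent units, then evaluate M:
  aluminum alloy: E = 73.02 GPa, ρ = 2720 kg/m³
  silicon nitride: E = 313.2 GPa, ρ = 3239 kg/m³
  titanium alloy: E = 118.9 GPa, ρ = 4520 kg/m³
  stainless steel: E = 201.1 GPa, ρ = 8092 kg/m³
  silicon nitride: M = 5.46×10⁻³
  aluminum alloy: M = 3.14×10⁻³
  titanium alloy: M = 2.41×10⁻³
  stainless steel: M = 1.75×10⁻³
Silicon nitride has the largest M.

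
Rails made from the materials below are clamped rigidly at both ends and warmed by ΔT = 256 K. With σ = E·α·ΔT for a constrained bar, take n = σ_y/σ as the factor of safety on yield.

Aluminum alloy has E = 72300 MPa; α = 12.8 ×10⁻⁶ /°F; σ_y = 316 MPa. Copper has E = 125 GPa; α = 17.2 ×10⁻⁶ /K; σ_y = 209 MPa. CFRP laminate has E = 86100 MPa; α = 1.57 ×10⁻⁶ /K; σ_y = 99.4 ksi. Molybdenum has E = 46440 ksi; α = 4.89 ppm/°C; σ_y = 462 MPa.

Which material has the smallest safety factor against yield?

copper

Per material, after unit conversion:
  aluminum alloy: E = 72.30, α = 23.0, σ_y = 316.0 → σ = 426 MPa, n = 0.741
  copper: E = 125.0, α = 17.2, σ_y = 209.0 → σ = 550 MPa, n = 0.380
  CFRP laminate: E = 86.10, α = 1.57, σ_y = 685.3 → σ = 34.6 MPa, n = 19.8
  molybdenum: E = 320.2, α = 4.89, σ_y = 462.0 → σ = 401 MPa, n = 1.15
Copper has the lowest safety factor, n = 0.380.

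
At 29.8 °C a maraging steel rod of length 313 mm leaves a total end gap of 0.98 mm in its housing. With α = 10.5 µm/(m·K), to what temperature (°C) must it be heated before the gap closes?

α·L₀·ΔT = 0.98 mm ⇒ ΔT = 0.98 / (10.5×10⁻⁶ × 313.0) = 298.2 K.
T = 29.8 + 298.2 = 328.0 °C.

328 °C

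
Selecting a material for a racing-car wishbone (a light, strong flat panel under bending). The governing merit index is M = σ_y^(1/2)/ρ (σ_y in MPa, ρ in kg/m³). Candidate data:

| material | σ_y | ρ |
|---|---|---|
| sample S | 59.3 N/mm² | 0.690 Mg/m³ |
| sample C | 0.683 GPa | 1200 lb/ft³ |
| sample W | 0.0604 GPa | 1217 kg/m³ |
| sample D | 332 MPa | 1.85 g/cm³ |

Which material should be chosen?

sample S

After converting to SI:
  sample S: σ_y = 59.30 MPa, ρ = 690.0 kg/m³
  sample C: σ_y = 683.0 MPa, ρ = 19220 kg/m³
  sample W: σ_y = 60.40 MPa, ρ = 1217 kg/m³
  sample D: σ_y = 332.0 MPa, ρ = 1850 kg/m³
  sample S: M = 11.2×10⁻³
  sample D: M = 9.85×10⁻³
  sample W: M = 6.39×10⁻³
  sample C: M = 1.36×10⁻³
Sample S ranks first.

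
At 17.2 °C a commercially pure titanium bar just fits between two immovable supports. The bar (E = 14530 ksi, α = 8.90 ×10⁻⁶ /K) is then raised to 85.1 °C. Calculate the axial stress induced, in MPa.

60.5 MPa

E = 14530 ksi = 100.2 GPa.
ΔT = 67.90 K. Constrained thermal stress σ = E·α·ΔT = 100.2×10³ MPa × 8.90×10⁻⁶ × 67.90 = 60.5 MPa (compressive).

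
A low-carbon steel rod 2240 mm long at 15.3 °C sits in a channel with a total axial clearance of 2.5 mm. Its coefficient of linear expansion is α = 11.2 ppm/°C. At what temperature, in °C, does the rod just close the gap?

α·L₀·ΔT = 2.5 mm ⇒ ΔT = 2.5 / (11.2×10⁻⁶ × 2240.0) = 99.65 K.
T = 15.3 + 99.65 = 114.9 °C.

115 °C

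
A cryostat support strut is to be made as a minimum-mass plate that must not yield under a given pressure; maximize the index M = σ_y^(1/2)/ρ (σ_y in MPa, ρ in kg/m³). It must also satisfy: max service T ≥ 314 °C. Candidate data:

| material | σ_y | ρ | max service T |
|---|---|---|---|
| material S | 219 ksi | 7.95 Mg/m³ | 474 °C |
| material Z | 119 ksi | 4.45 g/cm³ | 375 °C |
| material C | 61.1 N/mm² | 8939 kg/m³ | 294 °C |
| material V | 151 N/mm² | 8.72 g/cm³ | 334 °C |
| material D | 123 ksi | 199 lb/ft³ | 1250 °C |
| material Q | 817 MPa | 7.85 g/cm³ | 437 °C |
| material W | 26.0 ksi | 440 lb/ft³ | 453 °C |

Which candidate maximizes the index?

Screen on constraints: max service T ≥ 314 °C. Survivors: material S, material Z, material V, material D, material Q, material W.
After converting to SI:
  material S: σ_y = 1510 MPa, ρ = 7950 kg/m³
  material Z: σ_y = 820.5 MPa, ρ = 4450 kg/m³
  material V: σ_y = 151.0 MPa, ρ = 8720 kg/m³
  material D: σ_y = 848.1 MPa, ρ = 3188 kg/m³
  material Q: σ_y = 817.0 MPa, ρ = 7850 kg/m³
  material W: σ_y = 179.3 MPa, ρ = 7048 kg/m³
  material D: M = 9.14×10⁻³
  material Z: M = 6.44×10⁻³
  material S: M = 4.89×10⁻³
  material Q: M = 3.64×10⁻³
  material W: M = 1.90×10⁻³
  material V: M = 1.41×10⁻³
Highest index: material D.

material D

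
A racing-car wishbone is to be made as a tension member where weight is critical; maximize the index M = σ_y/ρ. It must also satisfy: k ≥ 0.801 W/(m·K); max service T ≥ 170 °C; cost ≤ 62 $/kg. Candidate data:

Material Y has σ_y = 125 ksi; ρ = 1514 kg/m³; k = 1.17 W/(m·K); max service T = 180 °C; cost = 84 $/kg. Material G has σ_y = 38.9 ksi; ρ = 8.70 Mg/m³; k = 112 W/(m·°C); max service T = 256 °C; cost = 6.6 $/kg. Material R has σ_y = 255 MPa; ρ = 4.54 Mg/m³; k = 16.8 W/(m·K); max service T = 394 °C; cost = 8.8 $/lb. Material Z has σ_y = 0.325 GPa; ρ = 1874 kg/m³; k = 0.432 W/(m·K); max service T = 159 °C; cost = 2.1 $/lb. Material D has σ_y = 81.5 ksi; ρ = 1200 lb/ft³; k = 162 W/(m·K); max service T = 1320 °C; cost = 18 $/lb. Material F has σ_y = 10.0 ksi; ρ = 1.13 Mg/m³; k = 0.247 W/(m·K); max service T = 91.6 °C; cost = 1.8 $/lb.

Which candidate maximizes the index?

material R

Screen on constraints: k ≥ 0.801 W/(m·K); max service T ≥ 170 °C; cost ≤ 62 $/kg. Survivors: material G, material R, material D.
Convert each candidate to consistent units, then evaluate M:
  material G: σ_y = 268.2 MPa, ρ = 8700 kg/m³
  material R: σ_y = 255.0 MPa, ρ = 4540 kg/m³
  material D: σ_y = 561.9 MPa, ρ = 19220 kg/m³
  material R: M = 56.2 kN·m/kg
  material G: M = 30.8 kN·m/kg
  material D: M = 29.2 kN·m/kg
Material R ranks first.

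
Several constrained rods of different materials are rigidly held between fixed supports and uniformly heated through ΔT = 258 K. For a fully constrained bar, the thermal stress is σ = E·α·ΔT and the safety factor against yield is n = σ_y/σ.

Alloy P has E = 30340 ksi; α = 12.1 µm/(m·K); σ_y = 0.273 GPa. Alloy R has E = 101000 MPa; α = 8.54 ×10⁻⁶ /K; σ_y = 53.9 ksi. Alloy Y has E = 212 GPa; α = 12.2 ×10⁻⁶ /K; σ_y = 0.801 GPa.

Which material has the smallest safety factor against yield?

alloy P

Converting E to GPa, α to ×10⁻⁶/K, σ_y to MPa, then σ and n for each:
  alloy P: E = 209.2, α = 12.1, σ_y = 273.0 → σ = 653 MPa, n = 0.418
  alloy R: E = 101.0, α = 8.54, σ_y = 371.6 → σ = 223 MPa, n = 1.67
  alloy Y: E = 212.0, α = 12.2, σ_y = 801.0 → σ = 667 MPa, n = 1.20
Smallest n: alloy P with n = 0.418.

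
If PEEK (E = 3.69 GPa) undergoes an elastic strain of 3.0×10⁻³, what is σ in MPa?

11.1 MPa

σ = E·ε = 3690 MPa × 3.0×10⁻³ = 11.1 MPa.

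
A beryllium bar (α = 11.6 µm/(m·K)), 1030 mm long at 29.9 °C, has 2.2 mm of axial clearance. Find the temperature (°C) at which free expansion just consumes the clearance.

214 °C

α·L₀·ΔT = 2.2 mm ⇒ ΔT = 2.2 / (11.6×10⁻⁶ × 1030.0) = 184.1 K.
T = 29.9 + 184.1 = 214.0 °C.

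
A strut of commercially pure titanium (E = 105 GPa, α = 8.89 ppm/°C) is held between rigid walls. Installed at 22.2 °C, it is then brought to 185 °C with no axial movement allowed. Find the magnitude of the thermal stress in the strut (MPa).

ΔT = 162.8 K. Constrained thermal stress σ = E·α·ΔT = 105.0×10³ MPa × 8.89×10⁻⁶ × 162.8 = 152 MPa (compressive).

152 MPa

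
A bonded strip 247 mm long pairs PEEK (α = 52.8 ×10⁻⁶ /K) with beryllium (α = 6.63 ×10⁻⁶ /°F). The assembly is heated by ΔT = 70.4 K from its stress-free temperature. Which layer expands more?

beryllium: α = 6.63×10⁻⁶/°F × 9/5 = 11.9×10⁻⁶/K.
α(PEEK) = 52.8×10⁻⁶/K vs α(beryllium) = 11.9×10⁻⁶/K.
Higher α expands more for the same ΔT: PEEK.

PEEK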